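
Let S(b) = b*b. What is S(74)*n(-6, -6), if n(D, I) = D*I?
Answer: 197136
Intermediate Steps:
S(b) = b²
S(74)*n(-6, -6) = 74²*(-6*(-6)) = 5476*36 = 197136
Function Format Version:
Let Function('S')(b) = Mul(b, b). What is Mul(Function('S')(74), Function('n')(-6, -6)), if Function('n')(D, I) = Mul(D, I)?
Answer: 197136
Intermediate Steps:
Function('S')(b) = Pow(b, 2)
Mul(Function('S')(74), Function('n')(-6, -6)) = Mul(Pow(74, 2), Mul(-6, -6)) = Mul(5476, 36) = 197136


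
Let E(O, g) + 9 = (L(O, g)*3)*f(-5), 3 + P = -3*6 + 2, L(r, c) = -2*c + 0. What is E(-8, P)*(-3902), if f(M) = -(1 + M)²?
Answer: 7152366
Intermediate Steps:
L(r, c) = -2*c
P = -19 (P = -3 + (-3*6 + 2) = -3 + (-18 + 2) = -3 - 16 = -19)
E(O, g) = -9 + 96*g (E(O, g) = -9 + (-2*g*3)*(-(1 - 5)²) = -9 + (-6*g)*(-1*(-4)²) = -9 + (-6*g)*(-1*16) = -9 - 6*g*(-16) = -9 + 96*g)
E(-8, P)*(-3902) = (-9 + 96*(-19))*(-3902) = (-9 - 1824)*(-3902) = -1833*(-3902) = 7152366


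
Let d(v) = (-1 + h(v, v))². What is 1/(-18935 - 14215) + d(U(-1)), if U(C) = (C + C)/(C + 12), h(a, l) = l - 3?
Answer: 70145279/4011150 ≈ 17.488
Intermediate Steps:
h(a, l) = -3 + l
U(C) = 2*C/(12 + C) (U(C) = (2*C)/(12 + C) = 2*C/(12 + C))
d(v) = (-4 + v)² (d(v) = (-1 + (-3 + v))² = (-4 + v)²)
1/(-18935 - 14215) + d(U(-1)) = 1/(-18935 - 14215) + (-4 + 2*(-1)/(12 - 1))² = 1/(-33150) + (-4 + 2*(-1)/11)² = -1/33150 + (-4 + 2*(-1)*(1/11))² = -1/33150 + (-4 - 2/11)² = -1/33150 + (-46/11)² = -1/33150 + 2116/121 = 70145279/4011150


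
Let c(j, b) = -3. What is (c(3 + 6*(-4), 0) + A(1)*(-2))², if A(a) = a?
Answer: 25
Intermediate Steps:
(c(3 + 6*(-4), 0) + A(1)*(-2))² = (-3 + 1*(-2))² = (-3 - 2)² = (-5)² = 25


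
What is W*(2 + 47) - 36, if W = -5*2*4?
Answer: -1996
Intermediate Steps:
W = -40 (W = -10*4 = -40)
W*(2 + 47) - 36 = -40*(2 + 47) - 36 = -40*49 - 36 = -1960 - 36 = -1996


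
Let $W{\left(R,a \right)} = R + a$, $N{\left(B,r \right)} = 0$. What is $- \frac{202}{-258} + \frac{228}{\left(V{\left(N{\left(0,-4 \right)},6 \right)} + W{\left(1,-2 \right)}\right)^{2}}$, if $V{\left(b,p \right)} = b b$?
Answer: $\frac{29513}{129} \approx 228.78$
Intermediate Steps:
$V{\left(b,p \right)} = b^{2}$
$- \frac{202}{-258} + \frac{228}{\left(V{\left(N{\left(0,-4 \right)},6 \right)} + W{\left(1,-2 \right)}\right)^{2}} = - \frac{202}{-258} + \frac{228}{\left(0^{2} + \left(1 - 2\right)\right)^{2}} = \left(-202\right) \left(- \frac{1}{258}\right) + \frac{228}{\left(0 - 1\right)^{2}} = \frac{101}{129} + \frac{228}{\left(-1\right)^{2}} = \frac{101}{129} + \frac{228}{1} = \frac{101}{129} + 228 \cdot 1 = \frac{101}{129} + 228 = \frac{29513}{129}$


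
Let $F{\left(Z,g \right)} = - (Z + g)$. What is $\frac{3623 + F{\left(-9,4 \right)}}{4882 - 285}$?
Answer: $\frac{3628}{4597} \approx 0.78921$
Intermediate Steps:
$F{\left(Z,g \right)} = - Z - g$
$\frac{3623 + F{\left(-9,4 \right)}}{4882 - 285} = \frac{3623 - -5}{4882 - 285} = \frac{3623 + \left(9 - 4\right)}{4597} = \left(3623 + 5\right) \frac{1}{4597} = 3628 \cdot \frac{1}{4597} = \frac{3628}{4597}$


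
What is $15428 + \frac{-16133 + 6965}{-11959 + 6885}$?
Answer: $\frac{39145420}{2537} \approx 15430.0$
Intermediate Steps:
$15428 + \frac{-16133 + 6965}{-11959 + 6885} = 15428 - \frac{9168}{-5074} = 15428 - - \frac{4584}{2537} = 15428 + \frac{4584}{2537} = \frac{39145420}{2537}$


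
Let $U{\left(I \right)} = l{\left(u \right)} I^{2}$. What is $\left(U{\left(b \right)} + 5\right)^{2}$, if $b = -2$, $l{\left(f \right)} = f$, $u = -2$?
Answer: $9$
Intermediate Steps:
$U{\left(I \right)} = - 2 I^{2}$
$\left(U{\left(b \right)} + 5\right)^{2} = \left(- 2 \left(-2\right)^{2} + 5\right)^{2} = \left(\left(-2\right) 4 + 5\right)^{2} = \left(-8 + 5\right)^{2} = \left(-3\right)^{2} = 9$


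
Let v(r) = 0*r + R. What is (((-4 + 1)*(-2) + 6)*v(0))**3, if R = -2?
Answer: -13824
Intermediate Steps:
v(r) = -2 (v(r) = 0*r - 2 = 0 - 2 = -2)
(((-4 + 1)*(-2) + 6)*v(0))**3 = (((-4 + 1)*(-2) + 6)*(-2))**3 = ((-3*(-2) + 6)*(-2))**3 = ((6 + 6)*(-2))**3 = (12*(-2))**3 = (-24)**3 = -13824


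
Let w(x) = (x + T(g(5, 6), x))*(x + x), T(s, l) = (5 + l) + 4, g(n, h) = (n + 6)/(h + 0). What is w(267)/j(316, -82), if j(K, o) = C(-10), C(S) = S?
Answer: -144981/5 ≈ -28996.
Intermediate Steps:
j(K, o) = -10
g(n, h) = (6 + n)/h
T(s, l) = 9 + l
w(x) = 2*x*(9 + 2*x) (w(x) = (x + (9 + x))*(x + x) = (9 + 2*x)*(2*x) = 2*x*(9 + 2*x))
w(267)/j(316, -82) = (2*267*(9 + 2*267))/(-10) = (2*267*(9 + 534))*(-1/10) = (2*267*543)*(-1/10) = 289962*(-1/10) = -144981/5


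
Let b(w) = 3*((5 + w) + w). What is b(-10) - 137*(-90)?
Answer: 12285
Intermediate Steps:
b(w) = 15 + 6*w (b(w) = 3*(5 + 2*w) = 15 + 6*w)
b(-10) - 137*(-90) = (15 + 6*(-10)) - 137*(-90) = (15 - 60) + 12330 = -45 + 12330 = 12285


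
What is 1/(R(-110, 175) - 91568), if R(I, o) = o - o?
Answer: -1/91568 ≈ -1.0921e-5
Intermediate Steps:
R(I, o) = 0
1/(R(-110, 175) - 91568) = 1/(0 - 91568) = 1/(-91568) = -1/91568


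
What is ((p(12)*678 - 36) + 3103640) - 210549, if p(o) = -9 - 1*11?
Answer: 2879495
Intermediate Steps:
p(o) = -20 (p(o) = -9 - 11 = -20)
((p(12)*678 - 36) + 3103640) - 210549 = ((-20*678 - 36) + 3103640) - 210549 = ((-13560 - 36) + 3103640) - 210549 = (-13596 + 3103640) - 210549 = 3090044 - 210549 = 2879495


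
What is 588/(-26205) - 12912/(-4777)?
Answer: 111850028/41727095 ≈ 2.6805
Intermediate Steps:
588/(-26205) - 12912/(-4777) = 588*(-1/26205) - 12912*(-1/4777) = -196/8735 + 12912/4777 = 111850028/41727095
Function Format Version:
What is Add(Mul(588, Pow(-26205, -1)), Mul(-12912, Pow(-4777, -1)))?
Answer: Rational(111850028, 41727095) ≈ 2.6805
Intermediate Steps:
Add(Mul(588, Pow(-26205, -1)), Mul(-12912, Pow(-4777, -1))) = Add(Mul(588, Rational(-1, 26205)), Mul(-12912, Rational(-1, 4777))) = Add(Rational(-196, 8735), Rational(12912, 4777)) = Rational(111850028, 41727095)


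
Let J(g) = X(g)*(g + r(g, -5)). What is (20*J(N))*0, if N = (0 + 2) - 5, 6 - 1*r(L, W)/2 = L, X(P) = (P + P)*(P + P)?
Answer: 0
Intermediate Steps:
X(P) = 4*P² (X(P) = (2*P)*(2*P) = 4*P²)
r(L, W) = 12 - 2*L
N = -3 (N = 2 - 5 = -3)
J(g) = 4*g²*(12 - g) (J(g) = (4*g²)*(g + (12 - 2*g)) = (4*g²)*(12 - g) = 4*g²*(12 - g))
(20*J(N))*0 = (20*(4*(-3)²*(12 - 1*(-3))))*0 = (20*(4*9*(12 + 3)))*0 = (20*(4*9*15))*0 = (20*540)*0 = 10800*0 = 0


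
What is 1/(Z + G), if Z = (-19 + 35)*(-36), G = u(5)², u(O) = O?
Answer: -1/551 ≈ -0.0018149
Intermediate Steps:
G = 25 (G = 5² = 25)
Z = -576 (Z = 16*(-36) = -576)
1/(Z + G) = 1/(-576 + 25) = 1/(-551) = -1/551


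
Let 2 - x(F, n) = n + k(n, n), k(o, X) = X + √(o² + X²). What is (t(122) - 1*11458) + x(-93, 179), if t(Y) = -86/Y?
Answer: -720697/61 - 179*√2 ≈ -12068.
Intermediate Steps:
k(o, X) = X + √(X² + o²)
x(F, n) = 2 - 2*n - √2*√(n²) (x(F, n) = 2 - (n + (n + √(n² + n²))) = 2 - (n + (n + √(2*n²))) = 2 - (n + (n + √2*√(n²))) = 2 - (2*n + √2*√(n²)) = 2 + (-2*n - √2*√(n²)) = 2 - 2*n - √2*√(n²))
(t(122) - 1*11458) + x(-93, 179) = (-86/122 - 1*11458) + (2 - 2*179 - √2*√(179²)) = (-86*1/122 - 11458) + (2 - 358 - √2*√32041) = (-43/61 - 11458) + (2 - 358 - 1*√2*179) = -698981/61 + (2 - 358 - 179*√2) = -698981/61 + (-356 - 179*√2) = -720697/61 - 179*√2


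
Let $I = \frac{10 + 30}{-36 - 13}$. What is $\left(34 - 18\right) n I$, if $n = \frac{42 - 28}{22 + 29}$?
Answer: $- \frac{1280}{357} \approx -3.5854$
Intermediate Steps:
$n = \frac{14}{51} \approx 0.27451$
$I = - \frac{40}{49}$ ($I = \frac{40}{-49} = 40 \left(- \frac{1}{49}\right) = - \frac{40}{49} \approx -0.81633$)
$\left(34 - 18\right) n I = \left(34 - 18\right) \frac{14}{51} \left(- \frac{40}{49}\right) = 16 \cdot \frac{14}{51} \left(- \frac{40}{49}\right) = \frac{224}{51} \left(- \frac{40}{49}\right) = - \frac{1280}{357}$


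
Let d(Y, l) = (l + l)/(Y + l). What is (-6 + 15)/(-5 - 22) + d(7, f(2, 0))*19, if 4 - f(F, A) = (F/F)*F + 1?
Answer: 53/12 ≈ 4.4167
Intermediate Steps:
f(F, A) = 3 - F (f(F, A) = 4 - ((F/F)*F + 1) = 4 - (1*F + 1) = 4 - (F + 1) = 4 - (1 + F) = 4 + (-1 - F) = 3 - F)
d(Y, l) = 2*l/(Y + l) (d(Y, l) = (2*l)/(Y + l) = 2*l/(Y + l))
(-6 + 15)/(-5 - 22) + d(7, f(2, 0))*19 = (-6 + 15)/(-5 - 22) + (2*(3 - 1*2)/(7 + (3 - 1*2)))*19 = 9/(-27) + (2*(3 - 2)/(7 + (3 - 2)))*19 = 9*(-1/27) + (2*1/(7 + 1))*19 = -⅓ + (2*1/8)*19 = -⅓ + (2*1*(⅛))*19 = -⅓ + (¼)*19 = -⅓ + 19/4 = 53/12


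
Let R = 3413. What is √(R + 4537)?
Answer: 5*√318 ≈ 89.163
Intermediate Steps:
√(R + 4537) = √(3413 + 4537) = √7950 = 5*√318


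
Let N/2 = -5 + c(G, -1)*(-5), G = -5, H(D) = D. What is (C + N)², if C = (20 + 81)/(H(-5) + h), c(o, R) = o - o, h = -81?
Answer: 923521/7396 ≈ 124.87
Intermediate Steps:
c(o, R) = 0
C = -101/86 (C = (20 + 81)/(-5 - 81) = 101/(-86) = 101*(-1/86) = -101/86 ≈ -1.1744)
N = -10 (N = 2*(-5 + 0*(-5)) = 2*(-5 + 0) = 2*(-5) = -10)
(C + N)² = (-101/86 - 10)² = (-961/86)² = 923521/7396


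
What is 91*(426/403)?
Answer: 2982/31 ≈ 96.194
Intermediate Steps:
91*(426/403) = 2982/31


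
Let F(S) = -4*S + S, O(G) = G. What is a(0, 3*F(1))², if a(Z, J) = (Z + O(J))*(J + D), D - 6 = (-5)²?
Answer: 39204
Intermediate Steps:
F(S) = -3*S
D = 31 (D = 6 + (-5)² = 6 + 25 = 31)
a(Z, J) = (31 + J)*(J + Z) (a(Z, J) = (Z + J)*(J + 31) = (J + Z)*(31 + J) = (31 + J)*(J + Z))
a(0, 3*F(1))² = ((3*(-3*1))² + 31*(3*(-3*1)) + 31*0 + (3*(-3*1))*0)² = ((3*(-3))² + 31*(3*(-3)) + 0 + (3*(-3))*0)² = ((-9)² + 31*(-9) + 0 - 9*0)² = (81 - 279 + 0 + 0)² = (-198)² = 39204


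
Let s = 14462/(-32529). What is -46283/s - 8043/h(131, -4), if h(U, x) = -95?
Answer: 20448941433/196270 ≈ 1.0419e+5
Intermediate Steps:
s = -2066/4647 (s = 14462*(-1/32529) = -2066/4647 ≈ -0.44459)
-46283/s - 8043/h(131, -4) = -46283/(-2066/4647) - 8043/(-95) = -46283*(-4647/2066) - 8043*(-1/95) = 215077101/2066 + 8043/95 = 20448941433/196270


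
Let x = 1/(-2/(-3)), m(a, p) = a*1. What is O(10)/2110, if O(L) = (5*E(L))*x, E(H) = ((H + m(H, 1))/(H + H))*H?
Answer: 15/422 ≈ 0.035545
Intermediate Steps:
m(a, p) = a
x = 3/2 (x = 1/(-2*(-⅓)) = 1/(⅔) = 1*(3/2) = 3/2 ≈ 1.5000)
E(H) = H (E(H) = ((H + H)/(H + H))*H = ((2*H)/((2*H)))*H = ((2*H)*(1/(2*H)))*H = 1*H = H)
O(L) = 15*L/2 (O(L) = (5*L)*(3/2) = 15*L/2)
O(10)/2110 = ((15/2)*10)/2110 = 75*(1/2110) = 15/422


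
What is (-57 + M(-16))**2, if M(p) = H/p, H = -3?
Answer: 826281/256 ≈ 3227.7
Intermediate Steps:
M(p) = -3/p
(-57 + M(-16))**2 = (-57 - 3/(-16))**2 = (-57 - 3*(-1/16))**2 = (-57 + 3/16)**2 = (-909/16)**2 = 826281/256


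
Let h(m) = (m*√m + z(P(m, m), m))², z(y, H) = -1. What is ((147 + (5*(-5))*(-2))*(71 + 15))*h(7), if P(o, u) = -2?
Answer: 5828048 - 237188*√7 ≈ 5.2005e+6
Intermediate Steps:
h(m) = (-1 + m^(3/2))² (h(m) = (m*√m - 1)² = (m^(3/2) - 1)² = (-1 + m^(3/2))²)
((147 + (5*(-5))*(-2))*(71 + 15))*h(7) = ((147 + (5*(-5))*(-2))*(71 + 15))*(-1 + 7^(3/2))² = ((147 - 25*(-2))*86)*(-1 + 7*√7)² = ((147 + 50)*86)*(-1 + 7*√7)² = (197*86)*(-1 + 7*√7)² = 16942*(-1 + 7*√7)²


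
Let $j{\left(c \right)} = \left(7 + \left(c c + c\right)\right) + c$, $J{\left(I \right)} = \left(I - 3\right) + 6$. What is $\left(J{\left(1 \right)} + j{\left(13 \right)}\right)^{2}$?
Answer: $42436$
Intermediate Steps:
$J{\left(I \right)} = 3 + I$ ($J{\left(I \right)} = \left(-3 + I\right) + 6 = 3 + I$)
$j{\left(c \right)} = 7 + c^{2} + 2 c$ ($j{\left(c \right)} = \left(7 + \left(c^{2} + c\right)\right) + c = \left(7 + \left(c + c^{2}\right)\right) + c = \left(7 + c + c^{2}\right) + c = 7 + c^{2} + 2 c$)
$\left(J{\left(1 \right)} + j{\left(13 \right)}\right)^{2} = \left(\left(3 + 1\right) + \left(7 + 13^{2} + 2 \cdot 13\right)\right)^{2} = \left(4 + \left(7 + 169 + 26\right)\right)^{2} = \left(4 + 202\right)^{2} = 206^{2} = 42436$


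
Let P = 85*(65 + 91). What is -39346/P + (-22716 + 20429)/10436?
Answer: -110235119/34595340 ≈ -3.1864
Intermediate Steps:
P = 13260 (P = 85*156 = 13260)
-39346/P + (-22716 + 20429)/10436 = -39346/13260 + (-22716 + 20429)/10436 = -39346*1/13260 - 2287*1/10436 = -19673/6630 - 2287/10436 = -110235119/34595340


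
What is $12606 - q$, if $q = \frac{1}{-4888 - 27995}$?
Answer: $\frac{414523099}{32883} \approx 12606.0$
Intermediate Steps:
$q = - \frac{1}{32883}$ ($q = \frac{1}{-32883} = - \frac{1}{32883} \approx -3.0411 \cdot 10^{-5}$)
$12606 - q = 12606 - - \frac{1}{32883} = 12606 + \frac{1}{32883} = \frac{414523099}{32883}$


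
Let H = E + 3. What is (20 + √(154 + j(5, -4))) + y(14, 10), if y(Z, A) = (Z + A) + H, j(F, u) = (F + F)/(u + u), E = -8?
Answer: 39 + √611/2 ≈ 51.359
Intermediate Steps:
j(F, u) = F/u (j(F, u) = (2*F)/((2*u)) = (2*F)*(1/(2*u)) = F/u)
H = -5 (H = -8 + 3 = -5)
y(Z, A) = -5 + A + Z (y(Z, A) = (Z + A) - 5 = (A + Z) - 5 = -5 + A + Z)
(20 + √(154 + j(5, -4))) + y(14, 10) = (20 + √(154 + 5/(-4))) + (-5 + 10 + 14) = (20 + √(154 + 5*(-¼))) + 19 = (20 + √(154 - 5/4)) + 19 = (20 + √(611/4)) + 19 = (20 + √611/2) + 19 = 39 + √611/2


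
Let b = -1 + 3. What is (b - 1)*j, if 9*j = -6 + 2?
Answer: -4/9 ≈ -0.44444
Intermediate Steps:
b = 2
j = -4/9 (j = (-6 + 2)/9 = (⅑)*(-4) = -4/9 ≈ -0.44444)
(b - 1)*j = (2 - 1)*(-4/9) = 1*(-4/9) = -4/9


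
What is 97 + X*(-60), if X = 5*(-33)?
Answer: 9997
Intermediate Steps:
X = -165
97 + X*(-60) = 97 - 165*(-60) = 97 + 9900 = 9997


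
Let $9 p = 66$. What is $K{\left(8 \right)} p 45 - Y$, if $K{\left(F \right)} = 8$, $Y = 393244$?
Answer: $-390604$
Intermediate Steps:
$p = \frac{22}{3}$ ($p = \frac{1}{9} \cdot 66 = \frac{22}{3} \approx 7.3333$)
$K{\left(8 \right)} p 45 - Y = 8 \cdot \frac{22}{3} \cdot 45 - 393244 = \frac{176}{3} \cdot 45 - 393244 = 2640 - 393244 = -390604$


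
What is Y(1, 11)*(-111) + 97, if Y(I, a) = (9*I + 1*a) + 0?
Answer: -2123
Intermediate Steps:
Y(I, a) = a + 9*I (Y(I, a) = (9*I + a) + 0 = (a + 9*I) + 0 = a + 9*I)
Y(1, 11)*(-111) + 97 = (11 + 9*1)*(-111) + 97 = (11 + 9)*(-111) + 97 = 20*(-111) + 97 = -2220 + 97 = -2123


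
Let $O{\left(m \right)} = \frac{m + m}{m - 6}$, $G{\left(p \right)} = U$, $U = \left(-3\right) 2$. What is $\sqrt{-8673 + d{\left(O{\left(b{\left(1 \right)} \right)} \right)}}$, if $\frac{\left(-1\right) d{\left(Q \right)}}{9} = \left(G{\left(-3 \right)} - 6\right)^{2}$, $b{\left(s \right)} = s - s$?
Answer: $i \sqrt{9969} \approx 99.845 i$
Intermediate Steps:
$U = -6$
$G{\left(p \right)} = -6$
$b{\left(s \right)} = 0$
$O{\left(m \right)} = \frac{2 m}{-6 + m}$
$d{\left(Q \right)} = -1296$ ($d{\left(Q \right)} = - 9 \left(-6 - 6\right)^{2} = - 9 \left(-12\right)^{2} = \left(-9\right) 144 = -1296$)
$\sqrt{-8673 + d{\left(O{\left(b{\left(1 \right)} \right)} \right)}} = \sqrt{-8673 - 1296} = \sqrt{-9969} = i \sqrt{9969}$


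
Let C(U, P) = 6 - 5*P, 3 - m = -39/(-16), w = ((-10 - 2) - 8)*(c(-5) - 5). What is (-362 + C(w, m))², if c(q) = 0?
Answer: 32959081/256 ≈ 1.2875e+5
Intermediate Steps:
w = 100 (w = ((-10 - 2) - 8)*(0 - 5) = (-12 - 8)*(-5) = -20*(-5) = 100)
m = 9/16 (m = 3 - (-39)/(-16) = 3 - (-39)*(-1)/16 = 3 - 1*39/16 = 3 - 39/16 = 9/16 ≈ 0.56250)
(-362 + C(w, m))² = (-362 + (6 - 5*9/16))² = (-362 + (6 - 45/16))² = (-362 + 51/16)² = (-5741/16)² = 32959081/256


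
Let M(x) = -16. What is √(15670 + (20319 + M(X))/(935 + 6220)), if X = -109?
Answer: √89150626635/2385 ≈ 125.19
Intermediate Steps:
√(15670 + (20319 + M(X))/(935 + 6220)) = √(15670 + (20319 - 16)/(935 + 6220)) = √(15670 + 20303/7155) = √(112139153/7155) = √89150626635/2385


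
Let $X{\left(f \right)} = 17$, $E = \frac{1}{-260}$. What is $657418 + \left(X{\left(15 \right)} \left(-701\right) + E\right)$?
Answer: $\frac{167830259}{260} \approx 6.455 \cdot 10^{5}$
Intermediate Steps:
$E = - \frac{1}{260} \approx -0.0038462$
$657418 + \left(X{\left(15 \right)} \left(-701\right) + E\right) = 657418 + \left(17 \left(-701\right) - \frac{1}{260}\right) = 657418 - \frac{3098421}{260} = \frac{167830259}{260}$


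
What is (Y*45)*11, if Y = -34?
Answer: -16830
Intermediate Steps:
(Y*45)*11 = -34*45*11 = -1530*11 = -16830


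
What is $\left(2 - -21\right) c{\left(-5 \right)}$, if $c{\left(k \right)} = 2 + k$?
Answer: $-69$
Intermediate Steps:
$\left(2 - -21\right) c{\left(-5 \right)} = \left(2 - -21\right) \left(2 - 5\right) = \left(2 + 21\right) \left(-3\right) = 23 \left(-3\right) = -69$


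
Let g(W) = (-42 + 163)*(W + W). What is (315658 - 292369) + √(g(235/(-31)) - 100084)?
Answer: 23289 + I*√97943694/31 ≈ 23289.0 + 319.25*I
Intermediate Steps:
g(W) = 242*W (g(W) = 121*(2*W) = 242*W)
(315658 - 292369) + √(g(235/(-31)) - 100084) = (315658 - 292369) + √(242*(235/(-31)) - 100084) = 23289 + √(242*(235*(-1/31)) - 100084) = 23289 + √(242*(-235/31) - 100084) = 23289 + √(-56870/31 - 100084) = 23289 + √(-3159474/31) = 23289 + I*√97943694/31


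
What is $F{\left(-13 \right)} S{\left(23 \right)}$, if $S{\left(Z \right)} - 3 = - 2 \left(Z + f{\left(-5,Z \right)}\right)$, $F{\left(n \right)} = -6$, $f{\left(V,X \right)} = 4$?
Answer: $306$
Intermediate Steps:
$S{\left(Z \right)} = -5 - 2 Z$ ($S{\left(Z \right)} = 3 - 2 \left(Z + 4\right) = 3 - 2 \left(4 + Z\right) = 3 - \left(8 + 2 Z\right) = -5 - 2 Z$)
$F{\left(-13 \right)} S{\left(23 \right)} = - 6 \left(-5 - 46\right) = \left(-6\right) \left(-51\right) = 306$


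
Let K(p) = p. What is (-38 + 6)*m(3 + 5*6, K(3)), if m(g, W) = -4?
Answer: 128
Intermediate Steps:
(-38 + 6)*m(3 + 5*6, K(3)) = (-38 + 6)*(-4) = -32*(-4) = 128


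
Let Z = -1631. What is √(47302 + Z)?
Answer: √45671 ≈ 213.71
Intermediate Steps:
√(47302 + Z) = √(47302 - 1631) = √45671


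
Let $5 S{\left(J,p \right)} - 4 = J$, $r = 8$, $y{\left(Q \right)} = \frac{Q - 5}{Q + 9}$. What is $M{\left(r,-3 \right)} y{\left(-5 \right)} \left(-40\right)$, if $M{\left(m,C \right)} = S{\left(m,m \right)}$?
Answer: $240$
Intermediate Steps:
$y{\left(Q \right)} = \frac{-5 + Q}{9 + Q}$
$S{\left(J,p \right)} = \frac{4}{5} + \frac{J}{5}$
$M{\left(m,C \right)} = \frac{4}{5} + \frac{m}{5}$
$M{\left(r,-3 \right)} y{\left(-5 \right)} \left(-40\right) = \left(\frac{4}{5} + \frac{1}{5} \cdot 8\right) \frac{-5 - 5}{9 - 5} \left(-40\right) = \left(\frac{4}{5} + \frac{8}{5}\right) \frac{1}{4} \left(-10\right) \left(-40\right) = \frac{12 \cdot \frac{1}{4} \left(-10\right)}{5} \left(-40\right) = \frac{12}{5} \left(- \frac{5}{2}\right) \left(-40\right) = \left(-6\right) \left(-40\right) = 240$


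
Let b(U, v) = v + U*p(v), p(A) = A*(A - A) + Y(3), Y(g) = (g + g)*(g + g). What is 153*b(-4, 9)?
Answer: -20655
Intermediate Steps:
Y(g) = 4*g² (Y(g) = (2*g)*(2*g) = 4*g²)
p(A) = 36 (p(A) = A*(A - A) + 4*3² = A*0 + 4*9 = 0 + 36 = 36)
b(U, v) = v + 36*U (b(U, v) = v + U*36 = v + 36*U)
153*b(-4, 9) = 153*(9 + 36*(-4)) = 153*(9 - 144) = 153*(-135) = -20655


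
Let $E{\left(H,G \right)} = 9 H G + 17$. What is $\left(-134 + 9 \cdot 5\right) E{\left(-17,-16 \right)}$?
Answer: $-219385$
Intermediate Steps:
$E{\left(H,G \right)} = 17 + 9 G H$ ($E{\left(H,G \right)} = 9 G H + 17 = 17 + 9 G H$)
$\left(-134 + 9 \cdot 5\right) E{\left(-17,-16 \right)} = \left(-134 + 9 \cdot 5\right) \left(17 + 9 \left(-16\right) \left(-17\right)\right) = \left(-134 + 45\right) \left(17 + 2448\right) = \left(-89\right) 2465 = -219385$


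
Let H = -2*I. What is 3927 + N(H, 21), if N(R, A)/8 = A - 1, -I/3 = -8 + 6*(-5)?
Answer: 4087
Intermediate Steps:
I = 114 (I = -3*(-8 + 6*(-5)) = -3*(-8 - 30) = -3*(-38) = 114)
H = -228 (H = -2*114 = -228)
N(R, A) = -8 + 8*A (N(R, A) = 8*(A - 1) = 8*(-1 + A) = -8 + 8*A)
3927 + N(H, 21) = 3927 + (-8 + 8*21) = 3927 + (-8 + 168) = 3927 + 160 = 4087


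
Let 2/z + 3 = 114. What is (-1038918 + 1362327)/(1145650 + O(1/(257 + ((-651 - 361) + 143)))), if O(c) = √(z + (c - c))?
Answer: 20563500407175/72844522698749 - 323409*√222/145689045397498 ≈ 0.28229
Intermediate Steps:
z = 2/111 (z = 2/(-3 + 114) = 2/111 ≈ 0.018018)
O(c) = √222/111 (O(c) = √(2/111 + (c - c)) = √(2/111 + 0) = √(2/111) = √222/111)
(-1038918 + 1362327)/(1145650 + O(1/(257 + ((-651 - 361) + 143)))) = (-1038918 + 1362327)/(1145650 + √222/111) = 323409/(1145650 + √222/111)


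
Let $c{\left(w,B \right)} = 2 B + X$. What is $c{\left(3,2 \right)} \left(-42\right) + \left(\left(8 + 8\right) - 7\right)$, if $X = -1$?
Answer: $-117$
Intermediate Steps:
$c{\left(w,B \right)} = -1 + 2 B$ ($c{\left(w,B \right)} = 2 B - 1 = -1 + 2 B$)
$c{\left(3,2 \right)} \left(-42\right) + \left(\left(8 + 8\right) - 7\right) = \left(-1 + 2 \cdot 2\right) \left(-42\right) + \left(\left(8 + 8\right) - 7\right) = \left(-1 + 4\right) \left(-42\right) + \left(16 - 7\right) = 3 \left(-42\right) + 9 = -126 + 9 = -117$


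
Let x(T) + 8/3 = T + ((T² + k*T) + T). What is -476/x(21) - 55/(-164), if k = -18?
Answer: -217307/50348 ≈ -4.3161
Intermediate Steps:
x(T) = -8/3 + T² - 16*T (x(T) = -8/3 + (T + ((T² - 18*T) + T)) = -8/3 + (T + (T² - 17*T)) = -8/3 + (T² - 16*T) = -8/3 + T² - 16*T)
-476/x(21) - 55/(-164) = -476/(-8/3 + 21² - 16*21) - 55/(-164) = -476/(-8/3 + 441 - 336) - 55*(-1/164) = -476/307/3 + 55/164 = -476*3/307 + 55/164 = -1428/307 + 55/164 = -217307/50348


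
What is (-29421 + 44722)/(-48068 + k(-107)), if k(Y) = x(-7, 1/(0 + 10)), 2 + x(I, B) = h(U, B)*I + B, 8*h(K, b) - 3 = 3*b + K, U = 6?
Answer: -1224080/3846243 ≈ -0.31825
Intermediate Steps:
h(K, b) = 3/8 + K/8 + 3*b/8 (h(K, b) = 3/8 + (3*b + K)/8 = 3/8 + (K + 3*b)/8 = 3/8 + (K/8 + 3*b/8) = 3/8 + K/8 + 3*b/8)
x(I, B) = -2 + B + I*(9/8 + 3*B/8) (x(I, B) = -2 + ((3/8 + (⅛)*6 + 3*B/8)*I + B) = -2 + ((3/8 + ¾ + 3*B/8)*I + B) = -2 + ((9/8 + 3*B/8)*I + B) = -2 + (I*(9/8 + 3*B/8) + B) = -2 + (B + I*(9/8 + 3*B/8)) = -2 + B + I*(9/8 + 3*B/8))
k(Y) = -803/80 (k(Y) = -2 + 1/(0 + 10) + (3/8)*(-7)*(3 + 1/(0 + 10)) = -2 + 1/10 + (3/8)*(-7)*(3 + 1/10) = -2 + ⅒ + (3/8)*(-7)*(3 + ⅒) = -2 + ⅒ + (3/8)*(-7)*(31/10) = -2 + ⅒ - 651/80 = -803/80)
(-29421 + 44722)/(-48068 + k(-107)) = (-29421 + 44722)/(-48068 - 803/80) = 15301/(-3846243/80) = 15301*(-80/3846243) = -1224080/3846243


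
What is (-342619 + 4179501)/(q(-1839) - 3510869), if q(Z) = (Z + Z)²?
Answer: 3836882/10016815 ≈ 0.38304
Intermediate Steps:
q(Z) = 4*Z² (q(Z) = (2*Z)² = 4*Z²)
(-342619 + 4179501)/(q(-1839) - 3510869) = (-342619 + 4179501)/(4*(-1839)² - 3510869) = 3836882/(4*3381921 - 3510869) = 3836882/(13527684 - 3510869) = 3836882/10016815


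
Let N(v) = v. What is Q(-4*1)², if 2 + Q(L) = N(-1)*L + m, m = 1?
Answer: 9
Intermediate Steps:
Q(L) = -1 - L (Q(L) = -2 + (-L + 1) = -2 + (1 - L) = -1 - L)
Q(-4*1)² = (-1 - (-4))² = (-1 - 1*(-4))² = (-1 + 4)² = 3² = 9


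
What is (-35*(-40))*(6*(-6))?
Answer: -50400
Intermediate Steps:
(-35*(-40))*(6*(-6)) = 1400*(-36) = -50400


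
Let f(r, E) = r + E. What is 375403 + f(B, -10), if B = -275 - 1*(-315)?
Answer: 375433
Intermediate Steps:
B = 40 (B = -275 + 315 = 40)
f(r, E) = E + r
375403 + f(B, -10) = 375403 + (-10 + 40) = 375403 + 30 = 375433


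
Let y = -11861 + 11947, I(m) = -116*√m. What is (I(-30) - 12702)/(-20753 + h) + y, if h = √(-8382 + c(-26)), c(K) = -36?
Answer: 2*(-58*√30 + 43*√8418 + 898730*I)/(√8418 + 20753*I) ≈ 86.612 + 0.03332*I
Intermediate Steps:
y = 86
h = I*√8418 (h = √(-8382 - 36) = √(-8418) = I*√8418 ≈ 91.75*I)
(I(-30) - 12702)/(-20753 + h) + y = (-116*I*√30 - 12702)/(-20753 + I*√8418) + 86 = (-12702 - 116*I*√30)/(-20753 + I*√8418) + 86 = 86 + (-12702 - 116*I*√30)/(-20753 + I*√8418)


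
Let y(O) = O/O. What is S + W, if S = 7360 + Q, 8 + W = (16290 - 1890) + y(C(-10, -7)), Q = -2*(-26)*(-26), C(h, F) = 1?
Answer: 20401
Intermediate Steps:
y(O) = 1
Q = -1352 (Q = 52*(-26) = -1352)
W = 14393 (W = -8 + ((16290 - 1890) + 1) = -8 + (14400 + 1) = -8 + 14401 = 14393)
S = 6008 (S = 7360 - 1352 = 6008)
S + W = 6008 + 14393 = 20401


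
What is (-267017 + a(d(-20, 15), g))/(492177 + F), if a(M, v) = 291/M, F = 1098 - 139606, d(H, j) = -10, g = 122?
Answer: -2670461/3536690 ≈ -0.75507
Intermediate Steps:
F = -138508
(-267017 + a(d(-20, 15), g))/(492177 + F) = (-267017 + 291/(-10))/(492177 - 138508) = (-267017 + 291*(-⅒))/353669 = (-267017 - 291/10)*(1/353669) = -2670461/10*1/353669 = -2670461/3536690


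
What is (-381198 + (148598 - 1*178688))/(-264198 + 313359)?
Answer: -137096/16387 ≈ -8.3661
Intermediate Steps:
(-381198 + (148598 - 1*178688))/(-264198 + 313359) = (-381198 + (148598 - 178688))/49161 = (-381198 - 30090)*(1/49161) = -411288*1/49161 = -137096/16387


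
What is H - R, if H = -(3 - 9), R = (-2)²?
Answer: 2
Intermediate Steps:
R = 4
H = 6 (H = -1*(-6) = 6)
H - R = 6 - 1*4 = 6 - 4 = 2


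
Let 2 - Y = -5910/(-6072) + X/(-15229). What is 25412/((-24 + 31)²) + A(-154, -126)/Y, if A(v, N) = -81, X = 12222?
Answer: 6755006024/14241115 ≈ 474.33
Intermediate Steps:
Y = 290635/158884 (Y = 2 - (-5910/(-6072) + 12222/(-15229)) = 2 - (-5910*(-1/6072) + 12222*(-1/15229)) = 2 - (985/1012 - 126/157) = 2 - 1*27133/158884 = 2 - 27133/158884 = 290635/158884 ≈ 1.8292)
25412/((-24 + 31)²) + A(-154, -126)/Y = 25412/((-24 + 31)²) - 81/290635/158884 = 25412/(7²) - 81*158884/290635 = 25412/49 - 12869604/290635 = 6755006024/14241115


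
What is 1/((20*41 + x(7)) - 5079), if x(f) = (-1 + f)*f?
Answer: -1/4217 ≈ -0.00023714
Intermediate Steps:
x(f) = f*(-1 + f)
1/((20*41 + x(7)) - 5079) = 1/((20*41 + 7*(-1 + 7)) - 5079) = 1/((820 + 7*6) - 5079) = 1/((820 + 42) - 5079) = 1/(862 - 5079) = 1/(-4217) = -1/4217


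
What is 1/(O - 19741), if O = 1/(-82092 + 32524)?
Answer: -49568/978521889 ≈ -5.0656e-5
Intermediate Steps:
O = -1/49568 (O = 1/(-49568) = -1/49568 ≈ -2.0174e-5)
1/(O - 19741) = 1/(-1/49568 - 19741) = 1/(-978521889/49568) = -49568/978521889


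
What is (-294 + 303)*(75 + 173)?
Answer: 2232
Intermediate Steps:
(-294 + 303)*(75 + 173) = 9*248 = 2232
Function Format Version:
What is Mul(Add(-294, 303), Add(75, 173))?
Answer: 2232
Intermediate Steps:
Mul(Add(-294, 303), Add(75, 173)) = Mul(9, 248) = 2232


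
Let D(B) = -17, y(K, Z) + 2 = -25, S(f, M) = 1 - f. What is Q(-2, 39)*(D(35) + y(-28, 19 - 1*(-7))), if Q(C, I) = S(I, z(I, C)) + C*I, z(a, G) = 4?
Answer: 5104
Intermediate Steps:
y(K, Z) = -27 (y(K, Z) = -2 - 25 = -27)
Q(C, I) = 1 - I + C*I (Q(C, I) = (1 - I) + C*I = 1 - I + C*I)
Q(-2, 39)*(D(35) + y(-28, 19 - 1*(-7))) = (1 - 1*39 - 2*39)*(-17 - 27) = (1 - 39 - 78)*(-44) = -116*(-44) = 5104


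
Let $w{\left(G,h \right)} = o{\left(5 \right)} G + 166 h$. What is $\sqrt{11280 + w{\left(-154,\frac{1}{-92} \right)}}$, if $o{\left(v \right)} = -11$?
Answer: $\frac{\sqrt{27449166}}{46} \approx 113.9$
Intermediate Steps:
$w{\left(G,h \right)} = - 11 G + 166 h$
$\sqrt{11280 + w{\left(-154,\frac{1}{-92} \right)}} = \sqrt{11280 + \left(\left(-11\right) \left(-154\right) + \frac{166}{-92}\right)} = \sqrt{11280 + \left(1694 + 166 \left(- \frac{1}{92}\right)\right)} = \sqrt{11280 + \left(1694 - \frac{83}{46}\right)} = \sqrt{11280 + \frac{77841}{46}} = \sqrt{\frac{596721}{46}} = \frac{\sqrt{27449166}}{46}$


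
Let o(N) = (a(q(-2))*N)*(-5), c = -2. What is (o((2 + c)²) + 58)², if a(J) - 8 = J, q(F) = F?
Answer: 3364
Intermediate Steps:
a(J) = 8 + J
o(N) = -30*N (o(N) = ((8 - 2)*N)*(-5) = (6*N)*(-5) = -30*N)
(o((2 + c)²) + 58)² = (-30*(2 - 2)² + 58)² = (-30*0² + 58)² = (-30*0 + 58)² = (0 + 58)² = 58² = 3364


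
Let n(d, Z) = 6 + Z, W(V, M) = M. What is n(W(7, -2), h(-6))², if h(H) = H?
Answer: 0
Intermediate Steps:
n(W(7, -2), h(-6))² = (6 - 6)² = 0² = 0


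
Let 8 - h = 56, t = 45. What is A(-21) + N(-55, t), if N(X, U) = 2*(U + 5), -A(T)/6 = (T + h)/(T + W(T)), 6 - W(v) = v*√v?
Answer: 52355/527 - 483*I*√21/527 ≈ 99.345 - 4.2*I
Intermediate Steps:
h = -48 (h = 8 - 1*56 = 8 - 56 = -48)
W(v) = 6 - v^(3/2) (W(v) = 6 - v*√v = 6 - v^(3/2))
A(T) = -6*(-48 + T)/(6 + T - T^(3/2)) (A(T) = -6*(T - 48)/(T + (6 - T^(3/2))) = -6*(-48 + T)/(6 + T - T^(3/2)))
N(X, U) = 10 + 2*U (N(X, U) = 2*(5 + U) = 10 + 2*U)
A(-21) + N(-55, t) = 6*(48 - 1*(-21))/(6 - 21 - (-21)^(3/2)) + (10 + 2*45) = 6*(48 + 21)/(6 - 21 - (-21)*I*√21) + (10 + 90) = 6*69/(6 - 21 + 21*I*√21) + 100 = 6*69/(-15 + 21*I*√21) + 100 = 414/(-15 + 21*I*√21) + 100 = 100 + 414/(-15 + 21*I*√21)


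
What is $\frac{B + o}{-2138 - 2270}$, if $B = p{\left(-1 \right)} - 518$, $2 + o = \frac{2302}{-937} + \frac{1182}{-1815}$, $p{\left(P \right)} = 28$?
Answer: $\frac{2419563}{21541630} \approx 0.11232$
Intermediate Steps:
$o = - \frac{2895658}{566885}$ ($o = -2 + \left(\frac{2302}{-937} + \frac{1182}{-1815}\right) = -2 + \left(2302 \left(- \frac{1}{937}\right) + 1182 \left(- \frac{1}{1815}\right)\right) = -2 - \frac{1761888}{566885} = - \frac{2895658}{566885} \approx -5.108$)
$B = -490$ ($B = 28 - 518 = -490$)
$\frac{B + o}{-2138 - 2270} = \frac{-490 - \frac{2895658}{566885}}{-2138 - 2270} = - \frac{280669308}{566885 \left(-4408\right)} = \left(- \frac{280669308}{566885}\right) \left(- \frac{1}{4408}\right) = \frac{2419563}{21541630}$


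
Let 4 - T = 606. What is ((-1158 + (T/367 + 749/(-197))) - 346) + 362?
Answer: -82958935/72299 ≈ -1147.4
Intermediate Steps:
T = -602 (T = 4 - 1*606 = 4 - 606 = -602)
((-1158 + (T/367 + 749/(-197))) - 346) + 362 = ((-1158 + (-602/367 + 749/(-197))) - 346) + 362 = ((-1158 + (-602*1/367 + 749*(-1/197))) - 346) + 362 = ((-1158 + (-602/367 - 749/197)) - 346) + 362 = ((-1158 - 393477/72299) - 346) + 362 = (-84115719/72299 - 346) + 362 = -109131173/72299 + 362 = -82958935/72299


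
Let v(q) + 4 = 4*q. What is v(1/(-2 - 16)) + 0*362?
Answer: -38/9 ≈ -4.2222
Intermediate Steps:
v(q) = -4 + 4*q
v(1/(-2 - 16)) + 0*362 = (-4 + 4/(-2 - 16)) + 0*362 = (-4 + 4/(-18)) + 0 = (-4 + 4*(-1/18)) + 0 = (-4 - 2/9) + 0 = -38/9 + 0 = -38/9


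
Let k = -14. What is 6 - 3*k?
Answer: 48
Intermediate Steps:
6 - 3*k = 6 - 3*(-14) = 6 + 42 = 48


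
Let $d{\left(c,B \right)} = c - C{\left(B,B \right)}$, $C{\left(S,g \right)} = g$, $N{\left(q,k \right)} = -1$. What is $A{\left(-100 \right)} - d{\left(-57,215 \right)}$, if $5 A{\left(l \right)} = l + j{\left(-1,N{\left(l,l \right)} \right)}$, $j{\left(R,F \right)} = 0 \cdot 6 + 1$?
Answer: $\frac{1261}{5} \approx 252.2$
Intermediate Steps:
$j{\left(R,F \right)} = 1$ ($j{\left(R,F \right)} = 0 + 1 = 1$)
$d{\left(c,B \right)} = c - B$
$A{\left(l \right)} = \frac{1}{5} + \frac{l}{5}$ ($A{\left(l \right)} = \frac{l + 1}{5} = \frac{1 + l}{5} = \frac{1}{5} + \frac{l}{5}$)
$A{\left(-100 \right)} - d{\left(-57,215 \right)} = \left(\frac{1}{5} + \frac{1}{5} \left(-100\right)\right) - \left(-57 - 215\right) = \left(\frac{1}{5} - 20\right) - \left(-57 - 215\right) = - \frac{99}{5} - -272 = - \frac{99}{5} + 272 = \frac{1261}{5}$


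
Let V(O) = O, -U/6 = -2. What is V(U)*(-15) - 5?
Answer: -185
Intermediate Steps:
U = 12 (U = -6*(-2) = 12)
V(U)*(-15) - 5 = 12*(-15) - 5 = -180 - 5 = -185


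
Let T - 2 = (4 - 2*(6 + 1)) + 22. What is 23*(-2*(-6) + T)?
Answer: 598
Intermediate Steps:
T = 14 (T = 2 + ((4 - 2*(6 + 1)) + 22) = 2 + ((4 - 2*7) + 22) = 2 + ((4 - 14) + 22) = 2 + (-10 + 22) = 2 + 12 = 14)
23*(-2*(-6) + T) = 23*(-2*(-6) + 14) = 23*(12 + 14) = 23*26 = 598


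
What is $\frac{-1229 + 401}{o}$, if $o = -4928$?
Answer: $\frac{207}{1232} \approx 0.16802$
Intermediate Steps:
$\frac{-1229 + 401}{o} = \frac{-1229 + 401}{-4928} = \left(-828\right) \left(- \frac{1}{4928}\right) = \frac{207}{1232}$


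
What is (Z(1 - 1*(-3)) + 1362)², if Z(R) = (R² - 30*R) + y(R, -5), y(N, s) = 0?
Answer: 1582564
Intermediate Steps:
Z(R) = R² - 30*R (Z(R) = (R² - 30*R) + 0 = R² - 30*R)
(Z(1 - 1*(-3)) + 1362)² = ((1 - 1*(-3))*(-30 + (1 - 1*(-3))) + 1362)² = ((1 + 3)*(-30 + (1 + 3)) + 1362)² = (4*(-30 + 4) + 1362)² = (4*(-26) + 1362)² = (-104 + 1362)² = 1258² = 1582564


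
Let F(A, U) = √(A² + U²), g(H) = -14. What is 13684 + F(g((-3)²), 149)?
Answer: 13684 + √22397 ≈ 13834.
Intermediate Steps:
13684 + F(g((-3)²), 149) = 13684 + √((-14)² + 149²) = 13684 + √(196 + 22201) = 13684 + √22397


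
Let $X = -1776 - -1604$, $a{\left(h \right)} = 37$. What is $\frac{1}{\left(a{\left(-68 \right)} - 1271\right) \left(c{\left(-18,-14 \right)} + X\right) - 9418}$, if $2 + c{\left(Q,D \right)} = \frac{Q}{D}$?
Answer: $\frac{7}{1425980} \approx 4.9089 \cdot 10^{-6}$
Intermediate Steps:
$c{\left(Q,D \right)} = -2 + \frac{Q}{D}$
$X = -172$ ($X = -1776 + 1604 = -172$)
$\frac{1}{\left(a{\left(-68 \right)} - 1271\right) \left(c{\left(-18,-14 \right)} + X\right) - 9418} = \frac{1}{\left(37 - 1271\right) \left(\left(-2 - \frac{18}{-14}\right) - 172\right) - 9418} = \frac{1}{- 1234 \left(\left(-2 - - \frac{9}{7}\right) - 172\right) - 9418} = \frac{1}{- 1234 \left(\left(-2 + \frac{9}{7}\right) - 172\right) - 9418} = \frac{1}{- 1234 \left(- \frac{5}{7} - 172\right) - 9418} = \frac{1}{\left(-1234\right) \left(- \frac{1209}{7}\right) - 9418} = \frac{1}{\frac{1491906}{7} - 9418} = \frac{1}{\frac{1425980}{7}} = \frac{7}{1425980}$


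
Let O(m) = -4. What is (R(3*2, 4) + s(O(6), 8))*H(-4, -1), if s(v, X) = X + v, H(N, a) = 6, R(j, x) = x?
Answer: 48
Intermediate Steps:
(R(3*2, 4) + s(O(6), 8))*H(-4, -1) = (4 + (8 - 4))*6 = (4 + 4)*6 = 8*6 = 48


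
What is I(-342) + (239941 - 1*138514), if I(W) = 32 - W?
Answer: 101801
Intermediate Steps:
I(-342) + (239941 - 1*138514) = (32 - 1*(-342)) + (239941 - 1*138514) = (32 + 342) + (239941 - 138514) = 374 + 101427 = 101801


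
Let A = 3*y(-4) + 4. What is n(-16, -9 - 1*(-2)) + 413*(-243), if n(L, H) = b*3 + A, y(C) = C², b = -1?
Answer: -100310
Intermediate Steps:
A = 52 (A = 3*(-4)² + 4 = 3*16 + 4 = 48 + 4 = 52)
n(L, H) = 49 (n(L, H) = -1*3 + 52 = -3 + 52 = 49)
n(-16, -9 - 1*(-2)) + 413*(-243) = 49 + 413*(-243) = 49 - 100359 = -100310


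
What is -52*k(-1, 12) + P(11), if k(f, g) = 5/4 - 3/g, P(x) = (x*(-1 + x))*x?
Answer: 1158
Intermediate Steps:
P(x) = x²*(-1 + x)
k(f, g) = 5/4 - 3/g (k(f, g) = 5*(¼) - 3/g = 5/4 - 3/g)
-52*k(-1, 12) + P(11) = -52*(5/4 - 3/12) + 11²*(-1 + 11) = -52*(5/4 - 3*1/12) + 121*10 = -52*(5/4 - ¼) + 1210 = -52*1 + 1210 = -52 + 1210 = 1158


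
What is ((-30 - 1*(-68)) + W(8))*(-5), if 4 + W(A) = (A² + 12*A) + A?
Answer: -1010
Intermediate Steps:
W(A) = -4 + A² + 13*A (W(A) = -4 + ((A² + 12*A) + A) = -4 + (A² + 13*A) = -4 + A² + 13*A)
((-30 - 1*(-68)) + W(8))*(-5) = ((-30 - 1*(-68)) + (-4 + 8² + 13*8))*(-5) = ((-30 + 68) + (-4 + 64 + 104))*(-5) = (38 + 164)*(-5) = 202*(-5) = -1010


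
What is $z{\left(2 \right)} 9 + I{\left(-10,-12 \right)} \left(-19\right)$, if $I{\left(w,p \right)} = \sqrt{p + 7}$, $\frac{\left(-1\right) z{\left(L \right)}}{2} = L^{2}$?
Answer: $-72 - 19 i \sqrt{5} \approx -72.0 - 42.485 i$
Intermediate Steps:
$z{\left(L \right)} = - 2 L^{2}$
$I{\left(w,p \right)} = \sqrt{7 + p}$
$z{\left(2 \right)} 9 + I{\left(-10,-12 \right)} \left(-19\right) = - 2 \cdot 2^{2} \cdot 9 + \sqrt{7 - 12} \left(-19\right) = \left(-2\right) 4 \cdot 9 + \sqrt{-5} \left(-19\right) = \left(-8\right) 9 + i \sqrt{5} \left(-19\right) = -72 - 19 i \sqrt{5}$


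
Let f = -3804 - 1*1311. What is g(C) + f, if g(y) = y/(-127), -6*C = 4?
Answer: -1948813/381 ≈ -5115.0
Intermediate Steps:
C = -⅔ (C = -⅙*4 = -⅔ ≈ -0.66667)
g(y) = -y/127 (g(y) = y*(-1/127) = -y/127)
f = -5115 (f = -3804 - 1311 = -5115)
g(C) + f = -1/127*(-⅔) - 5115 = 2/381 - 5115 = -1948813/381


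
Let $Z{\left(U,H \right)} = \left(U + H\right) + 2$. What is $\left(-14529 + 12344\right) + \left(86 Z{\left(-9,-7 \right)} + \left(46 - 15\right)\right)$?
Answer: $-3358$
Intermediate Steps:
$Z{\left(U,H \right)} = 2 + H + U$ ($Z{\left(U,H \right)} = \left(H + U\right) + 2 = 2 + H + U$)
$\left(-14529 + 12344\right) + \left(86 Z{\left(-9,-7 \right)} + \left(46 - 15\right)\right) = \left(-14529 + 12344\right) + \left(86 \left(2 - 7 - 9\right) + \left(46 - 15\right)\right) = -2185 + \left(86 \left(-14\right) + 31\right) = -2185 + \left(-1204 + 31\right) = -2185 - 1173 = -3358$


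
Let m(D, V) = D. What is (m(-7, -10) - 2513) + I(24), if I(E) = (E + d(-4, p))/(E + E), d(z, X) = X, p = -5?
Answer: -120941/48 ≈ -2519.6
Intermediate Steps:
I(E) = (-5 + E)/(2*E) (I(E) = (E - 5)/(E + E) = (-5 + E)/((2*E)) = (-5 + E)*(1/(2*E)) = (-5 + E)/(2*E))
(m(-7, -10) - 2513) + I(24) = (-7 - 2513) + (½)*(-5 + 24)/24 = -2520 + (½)*(1/24)*19 = -2520 + 19/48 = -120941/48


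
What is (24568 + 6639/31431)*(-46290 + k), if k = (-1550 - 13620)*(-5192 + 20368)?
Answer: -59270787029875290/10477 ≈ -5.6572e+12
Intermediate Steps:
k = -230219920 (k = -15170*15176 = -230219920)
(24568 + 6639/31431)*(-46290 + k) = (24568 + 6639/31431)*(-46290 - 230219920) = (24568 + 6639*(1/31431))*(-230266210) = (24568 + 2213/10477)*(-230266210) = (257401149/10477)*(-230266210) = -59270787029875290/10477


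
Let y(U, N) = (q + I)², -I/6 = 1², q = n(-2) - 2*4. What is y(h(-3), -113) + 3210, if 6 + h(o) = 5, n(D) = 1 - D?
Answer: 3331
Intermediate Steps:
h(o) = -1 (h(o) = -6 + 5 = -1)
q = -5 (q = (1 - 1*(-2)) - 2*4 = (1 + 2) - 8 = 3 - 8 = -5)
I = -6 (I = -6*1² = -6*1 = -6)
y(U, N) = 121 (y(U, N) = (-5 - 6)² = (-11)² = 121)
y(h(-3), -113) + 3210 = 121 + 3210 = 3331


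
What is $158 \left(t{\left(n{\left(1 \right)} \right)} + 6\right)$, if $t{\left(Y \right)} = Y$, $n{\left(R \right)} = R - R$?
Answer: $948$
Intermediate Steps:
$n{\left(R \right)} = 0$
$158 \left(t{\left(n{\left(1 \right)} \right)} + 6\right) = 158 \left(0 + 6\right) = 158 \cdot 6 = 948$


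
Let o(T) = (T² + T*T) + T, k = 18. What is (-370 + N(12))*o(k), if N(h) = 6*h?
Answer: -198468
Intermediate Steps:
o(T) = T + 2*T² (o(T) = (T² + T²) + T = 2*T² + T = T + 2*T²)
(-370 + N(12))*o(k) = (-370 + 6*12)*(18*(1 + 2*18)) = (-370 + 72)*(18*(1 + 36)) = -5364*37 = -298*666 = -198468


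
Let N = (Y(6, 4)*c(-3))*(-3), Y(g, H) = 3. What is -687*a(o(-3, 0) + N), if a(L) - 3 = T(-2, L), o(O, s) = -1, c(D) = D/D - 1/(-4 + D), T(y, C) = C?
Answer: 39846/7 ≈ 5692.3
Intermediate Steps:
c(D) = 1 - 1/(-4 + D)
N = -72/7 (N = (3*((-5 - 3)/(-4 - 3)))*(-3) = (3*(-8/(-7)))*(-3) = (3*(-1/7*(-8)))*(-3) = (3*(8/7))*(-3) = (24/7)*(-3) = -72/7 ≈ -10.286)
a(L) = 3 + L
-687*a(o(-3, 0) + N) = -687*(3 + (-1 - 72/7)) = -687*(3 - 79/7) = -687*(-58/7) = 39846/7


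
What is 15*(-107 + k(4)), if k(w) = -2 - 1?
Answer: -1650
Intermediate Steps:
k(w) = -3
15*(-107 + k(4)) = 15*(-107 - 3) = 15*(-110) = -1650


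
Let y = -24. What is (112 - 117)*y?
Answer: 120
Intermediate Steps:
(112 - 117)*y = (112 - 117)*(-24) = -5*(-24) = 120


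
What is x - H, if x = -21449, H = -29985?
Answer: 8536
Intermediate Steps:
x - H = -21449 - 1*(-29985) = -21449 + 29985 = 8536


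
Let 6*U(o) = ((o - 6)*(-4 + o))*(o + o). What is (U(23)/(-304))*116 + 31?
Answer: -10967/12 ≈ -913.92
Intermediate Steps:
U(o) = o*(-6 + o)*(-4 + o)/3 (U(o) = (((o - 6)*(-4 + o))*(o + o))/6 = (((-6 + o)*(-4 + o))*(2*o))/6 = (2*o*(-6 + o)*(-4 + o))/6 = o*(-6 + o)*(-4 + o)/3)
(U(23)/(-304))*116 + 31 = (((⅓)*23*(24 + 23² - 10*23))/(-304))*116 + 31 = (((⅓)*23*(24 + 529 - 230))*(-1/304))*116 + 31 = (((⅓)*23*323)*(-1/304))*116 + 31 = ((7429/3)*(-1/304))*116 + 31 = -391/48*116 + 31 = -11339/12 + 31 = -10967/12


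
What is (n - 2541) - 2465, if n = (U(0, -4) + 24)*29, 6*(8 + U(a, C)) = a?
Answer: -4542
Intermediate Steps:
U(a, C) = -8 + a/6
n = 464 (n = ((-8 + (1/6)*0) + 24)*29 = ((-8 + 0) + 24)*29 = (-8 + 24)*29 = 16*29 = 464)
(n - 2541) - 2465 = (464 - 2541) - 2465 = -2077 - 2465 = -4542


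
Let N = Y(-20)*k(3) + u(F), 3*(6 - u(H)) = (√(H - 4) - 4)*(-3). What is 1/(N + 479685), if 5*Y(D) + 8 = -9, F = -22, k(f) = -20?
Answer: 479755/230164860051 - I*√26/230164860051 ≈ 2.0844e-6 - 2.2154e-11*I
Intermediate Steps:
Y(D) = -17/5 (Y(D) = -8/5 + (⅕)*(-9) = -8/5 - 9/5 = -17/5)
u(H) = 2 + √(-4 + H) (u(H) = 6 - (√(H - 4) - 4)*(-3)/3 = 6 - (√(-4 + H) - 4)*(-3)/3 = 6 - (-4 + √(-4 + H))*(-3)/3 = 6 - (12 - 3*√(-4 + H))/3 = 6 + (-4 + √(-4 + H)) = 2 + √(-4 + H))
N = 70 + I*√26 (N = -17/5*(-20) + (2 + √(-4 - 22)) = 68 + (2 + √(-26)) = 68 + (2 + I*√26) = 70 + I*√26 ≈ 70.0 + 5.099*I)
1/(N + 479685) = 1/((70 + I*√26) + 479685) = 1/(479755 + I*√26)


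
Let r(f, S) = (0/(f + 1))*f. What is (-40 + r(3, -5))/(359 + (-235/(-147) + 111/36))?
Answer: -4704/42769 ≈ -0.10999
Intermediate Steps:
r(f, S) = 0 (r(f, S) = (0/(1 + f))*f = 0*f = 0)
(-40 + r(3, -5))/(359 + (-235/(-147) + 111/36)) = (-40 + 0)/(359 + (-235/(-147) + 111/36)) = -40/(359 + (-235*(-1/147) + 111*(1/36))) = -40/(359 + (235/147 + 37/12)) = -40/(359 + 2753/588) = -40/213845/588 = -40*588/213845 = -4704/42769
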